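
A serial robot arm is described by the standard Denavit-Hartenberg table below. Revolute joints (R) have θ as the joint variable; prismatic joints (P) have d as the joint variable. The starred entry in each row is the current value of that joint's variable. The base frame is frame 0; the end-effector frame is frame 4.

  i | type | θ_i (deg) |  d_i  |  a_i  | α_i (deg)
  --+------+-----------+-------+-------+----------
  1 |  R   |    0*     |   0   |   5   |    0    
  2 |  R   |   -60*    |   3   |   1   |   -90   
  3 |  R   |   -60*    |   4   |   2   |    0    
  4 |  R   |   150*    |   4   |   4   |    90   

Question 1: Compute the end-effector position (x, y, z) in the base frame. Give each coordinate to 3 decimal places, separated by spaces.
12.928 2.268 0.732

after link 1: o_1 = (5.0000, 0.0000, 0.0000)
after link 2: o_2 = (5.5000, -0.8660, 3.0000)
after link 3: o_3 = (9.4641, 0.2679, 4.7321)
after link 4: o_4 = (12.9282, 2.2679, 0.7321)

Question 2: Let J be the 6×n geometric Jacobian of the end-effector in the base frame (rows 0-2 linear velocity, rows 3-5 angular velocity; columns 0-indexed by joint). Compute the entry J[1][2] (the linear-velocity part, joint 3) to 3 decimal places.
axis z_2 = (0.8660,0.5000,0.0000); lever o_n−o_2 = (7.4282,3.1340,-2.2679)
cross product → J_v[:, 2] = (-1.1340,1.9641,-1.0000)
J_ω[:, 2] = z_2
entry J[1][2] = 1.9641

1.964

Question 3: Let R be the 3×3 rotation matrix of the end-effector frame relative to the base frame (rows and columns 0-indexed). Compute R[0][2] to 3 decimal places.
End-effector z-axis (col 2 of R) = (0.5000,-0.8660,-0.0000)
R[0][2] = 0.5000

0.500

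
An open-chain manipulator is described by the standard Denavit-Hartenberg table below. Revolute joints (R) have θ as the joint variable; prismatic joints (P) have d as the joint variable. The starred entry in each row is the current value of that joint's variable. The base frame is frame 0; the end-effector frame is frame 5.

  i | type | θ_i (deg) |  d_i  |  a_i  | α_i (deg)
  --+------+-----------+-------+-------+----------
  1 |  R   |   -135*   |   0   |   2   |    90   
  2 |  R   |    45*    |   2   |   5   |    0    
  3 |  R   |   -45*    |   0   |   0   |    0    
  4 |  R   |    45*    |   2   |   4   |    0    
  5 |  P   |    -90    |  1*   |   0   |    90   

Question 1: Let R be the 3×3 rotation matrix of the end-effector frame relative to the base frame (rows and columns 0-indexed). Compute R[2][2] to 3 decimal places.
-0.707

End-effector z-axis (col 2 of R) = (0.5000,0.5000,-0.7071)
R[2][2] = -0.7071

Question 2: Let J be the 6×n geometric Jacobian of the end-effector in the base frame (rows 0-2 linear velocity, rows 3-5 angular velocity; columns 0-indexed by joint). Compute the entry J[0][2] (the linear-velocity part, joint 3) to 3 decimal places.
2.000

axis z_2 = (-0.7071,0.7071,0.0000); lever o_n−o_2 = (-4.1213,0.1213,2.8284)
cross product → J_v[:, 2] = (2.0000,2.0000,2.8284)
J_ω[:, 2] = z_2
entry J[0][2] = 2.0000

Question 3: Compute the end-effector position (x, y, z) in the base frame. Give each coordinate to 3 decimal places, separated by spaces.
after link 1: o_1 = (-1.4142, -1.4142, 0.0000)
after link 2: o_2 = (-5.3284, -2.5000, 3.5355)
after link 3: o_3 = (-5.3284, -2.5000, 3.5355)
after link 4: o_4 = (-8.7426, -3.0858, 6.3640)
after link 5: o_5 = (-9.4497, -2.3787, 6.3640)

-9.450 -2.379 6.364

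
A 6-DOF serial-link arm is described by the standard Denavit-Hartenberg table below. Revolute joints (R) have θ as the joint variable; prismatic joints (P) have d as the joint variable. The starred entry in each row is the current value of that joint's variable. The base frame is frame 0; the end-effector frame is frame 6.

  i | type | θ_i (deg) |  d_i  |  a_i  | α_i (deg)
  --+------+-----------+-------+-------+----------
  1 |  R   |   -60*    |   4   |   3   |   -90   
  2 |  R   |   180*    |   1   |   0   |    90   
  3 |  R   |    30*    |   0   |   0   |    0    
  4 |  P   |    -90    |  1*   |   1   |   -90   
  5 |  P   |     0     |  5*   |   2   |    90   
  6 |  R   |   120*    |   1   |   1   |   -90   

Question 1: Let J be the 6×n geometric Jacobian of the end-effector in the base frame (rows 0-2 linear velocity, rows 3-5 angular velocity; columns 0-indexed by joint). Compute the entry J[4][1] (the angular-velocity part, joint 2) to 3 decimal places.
0.500

axis z_1 = (0.8660,0.5000,0.0000); lever o_n−o_1 = (-1.6340,6.3660,-2.0000)
cross product → J_v[:, 1] = (-1.0000,1.7321,6.3301)
J_ω[:, 1] = z_1
entry J[4][1] = 0.5000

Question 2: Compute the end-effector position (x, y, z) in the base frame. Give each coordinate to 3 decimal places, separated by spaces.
-0.134 3.768 2.000

after link 1: o_1 = (1.5000, -2.5981, 4.0000)
after link 2: o_2 = (2.3660, -2.0981, 4.0000)
after link 3: o_3 = (2.3660, -2.0981, 4.0000)
after link 4: o_4 = (1.3660, -2.0981, 3.0000)
after link 5: o_5 = (-0.6340, 2.9019, 3.0000)
after link 6: o_6 = (-0.1340, 3.7679, 2.0000)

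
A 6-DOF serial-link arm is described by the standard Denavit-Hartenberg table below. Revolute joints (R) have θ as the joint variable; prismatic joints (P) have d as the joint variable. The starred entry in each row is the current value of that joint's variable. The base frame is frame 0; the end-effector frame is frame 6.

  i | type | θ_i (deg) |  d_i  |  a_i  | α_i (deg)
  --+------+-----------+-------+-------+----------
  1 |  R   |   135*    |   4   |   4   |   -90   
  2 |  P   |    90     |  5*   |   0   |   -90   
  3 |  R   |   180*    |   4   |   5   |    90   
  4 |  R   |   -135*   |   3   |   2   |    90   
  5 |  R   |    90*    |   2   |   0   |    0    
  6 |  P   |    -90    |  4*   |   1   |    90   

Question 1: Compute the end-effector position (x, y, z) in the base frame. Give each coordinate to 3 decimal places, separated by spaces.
0.086 -2.914 2.636

after link 1: o_1 = (-2.8284, 2.8284, 4.0000)
after link 2: o_2 = (-6.3640, -0.7071, 4.0000)
after link 3: o_3 = (-3.5355, -3.5355, 9.0000)
after link 4: o_4 = (-2.4142, -0.4142, 7.5858)
after link 5: o_5 = (-1.4142, -1.4142, 6.1716)
after link 6: o_6 = (0.0858, -2.9142, 2.6360)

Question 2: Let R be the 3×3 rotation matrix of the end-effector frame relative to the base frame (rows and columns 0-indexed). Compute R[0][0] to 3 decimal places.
End-effector x-axis (col 0 of R) = (-0.5000,0.5000,-0.7071)
R[0][0] = -0.5000

-0.500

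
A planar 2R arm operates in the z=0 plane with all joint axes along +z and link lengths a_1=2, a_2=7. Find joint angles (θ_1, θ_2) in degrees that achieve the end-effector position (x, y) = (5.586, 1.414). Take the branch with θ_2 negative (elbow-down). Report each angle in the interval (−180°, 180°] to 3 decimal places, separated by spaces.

cos θ_2 = (33.2028−2²−7²)/(2·2·7) = -0.7070; θ_2 = -134.9948° (elbow-down)
β = atan2(1.4140,5.5860) = 14.2051°; ψ = atan2(-4.9502,-2.9493) = -120.7863°
θ_1 = β − ψ = 134.9913°

134.991 -134.995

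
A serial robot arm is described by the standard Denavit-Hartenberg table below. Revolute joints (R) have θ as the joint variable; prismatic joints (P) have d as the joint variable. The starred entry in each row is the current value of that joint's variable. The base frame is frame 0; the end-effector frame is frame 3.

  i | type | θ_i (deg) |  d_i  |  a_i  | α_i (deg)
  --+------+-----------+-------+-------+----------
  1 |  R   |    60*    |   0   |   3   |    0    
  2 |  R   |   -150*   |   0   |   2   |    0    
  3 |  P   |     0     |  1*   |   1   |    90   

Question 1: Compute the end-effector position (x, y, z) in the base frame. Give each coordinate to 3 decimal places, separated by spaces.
1.500 -0.402 1.000

after link 1: o_1 = (1.5000, 2.5981, 0.0000)
after link 2: o_2 = (1.5000, 0.5981, 0.0000)
after link 3: o_3 = (1.5000, -0.4019, 1.0000)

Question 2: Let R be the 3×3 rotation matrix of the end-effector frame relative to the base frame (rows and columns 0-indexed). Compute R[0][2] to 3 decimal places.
End-effector z-axis (col 2 of R) = (-1.0000,0.0000,0.0000)
R[0][2] = -1.0000

-1.000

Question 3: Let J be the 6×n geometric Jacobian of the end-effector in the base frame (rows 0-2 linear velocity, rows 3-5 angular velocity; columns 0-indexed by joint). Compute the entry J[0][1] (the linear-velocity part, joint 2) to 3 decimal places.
3.000

axis z_1 = (0.0000,0.0000,1.0000); lever o_n−o_1 = (-0.0000,-3.0000,1.0000)
cross product → J_v[:, 1] = (3.0000,-0.0000,0.0000)
J_ω[:, 1] = z_1
entry J[0][1] = 3.0000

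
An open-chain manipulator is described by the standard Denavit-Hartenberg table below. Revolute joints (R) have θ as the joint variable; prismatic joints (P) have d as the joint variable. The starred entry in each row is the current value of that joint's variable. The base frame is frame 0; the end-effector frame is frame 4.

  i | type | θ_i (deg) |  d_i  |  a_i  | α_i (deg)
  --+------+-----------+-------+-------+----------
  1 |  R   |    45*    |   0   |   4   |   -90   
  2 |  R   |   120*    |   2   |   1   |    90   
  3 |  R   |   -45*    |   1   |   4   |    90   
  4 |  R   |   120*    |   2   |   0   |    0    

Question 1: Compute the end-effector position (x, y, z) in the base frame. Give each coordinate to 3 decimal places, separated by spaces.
after link 1: o_1 = (2.8284, 2.8284, 0.0000)
after link 2: o_2 = (1.0607, 3.8891, -0.8660)
after link 3: o_3 = (2.6730, 1.5015, -3.8155)
after link 4: o_4 = (4.1730, 1.0015, -2.5908)

4.173 1.001 -2.591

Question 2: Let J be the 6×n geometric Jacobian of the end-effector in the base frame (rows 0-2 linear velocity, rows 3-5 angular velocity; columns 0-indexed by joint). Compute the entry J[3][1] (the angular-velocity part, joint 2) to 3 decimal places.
axis z_1 = (-0.7071,0.7071,0.0000); lever o_n−o_1 = (1.3446,-1.8270,-2.5908)
cross product → J_v[:, 1] = (-1.8320,-1.8320,0.3411)
J_ω[:, 1] = z_1
entry J[3][1] = -0.7071

-0.707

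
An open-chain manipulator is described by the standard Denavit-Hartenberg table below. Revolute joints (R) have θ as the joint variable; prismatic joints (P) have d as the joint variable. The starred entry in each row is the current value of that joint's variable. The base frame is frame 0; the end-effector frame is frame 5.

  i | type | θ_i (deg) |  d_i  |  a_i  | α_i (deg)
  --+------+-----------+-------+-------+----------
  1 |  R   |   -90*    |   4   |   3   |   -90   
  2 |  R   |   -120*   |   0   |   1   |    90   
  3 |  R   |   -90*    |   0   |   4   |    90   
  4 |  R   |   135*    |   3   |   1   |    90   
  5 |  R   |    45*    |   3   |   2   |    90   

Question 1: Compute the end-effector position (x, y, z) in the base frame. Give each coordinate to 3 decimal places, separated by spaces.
after link 1: o_1 = (0.0000, -3.0000, 4.0000)
after link 2: o_2 = (0.0000, -2.5000, 4.8660)
after link 3: o_3 = (-4.0000, -2.5000, 4.8660)
after link 4: o_4 = (-3.2929, -3.3876, 1.9144)
after link 5: o_5 = (-4.4142, -1.3916, -0.8710)

-4.414 -1.392 -0.871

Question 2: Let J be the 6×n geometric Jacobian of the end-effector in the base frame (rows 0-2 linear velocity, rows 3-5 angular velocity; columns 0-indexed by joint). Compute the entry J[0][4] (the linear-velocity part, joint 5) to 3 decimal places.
axis z_4 = (-0.7071,0.6124,-0.3536); lever o_n−o_4 = (-1.1213,1.9960,-2.7854)
cross product → J_v[:, 4] = (-1.0000,-1.5731,-0.7247)
J_ω[:, 4] = z_4
entry J[0][4] = -1.0000

-1.000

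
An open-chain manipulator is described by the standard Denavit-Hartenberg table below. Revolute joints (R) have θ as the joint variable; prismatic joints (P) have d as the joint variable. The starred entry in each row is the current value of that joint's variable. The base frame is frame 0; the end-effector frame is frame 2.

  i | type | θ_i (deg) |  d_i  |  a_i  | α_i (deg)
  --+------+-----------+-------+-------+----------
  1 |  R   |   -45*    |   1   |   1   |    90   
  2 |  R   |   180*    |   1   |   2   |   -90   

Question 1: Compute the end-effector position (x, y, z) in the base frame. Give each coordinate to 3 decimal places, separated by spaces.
after link 1: o_1 = (0.7071, -0.7071, 1.0000)
after link 2: o_2 = (-1.4142, -0.0000, 1.0000)

-1.414 -0.000 1.000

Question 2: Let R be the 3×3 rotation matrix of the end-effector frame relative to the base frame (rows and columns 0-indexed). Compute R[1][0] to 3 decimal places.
0.707

End-effector x-axis (col 0 of R) = (-0.7071,0.7071,0.0000)
R[1][0] = 0.7071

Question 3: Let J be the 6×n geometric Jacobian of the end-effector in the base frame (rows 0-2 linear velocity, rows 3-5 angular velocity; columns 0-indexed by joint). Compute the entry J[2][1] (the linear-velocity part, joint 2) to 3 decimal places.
-2.000

axis z_1 = (-0.7071,-0.7071,0.0000); lever o_n−o_1 = (-2.1213,0.7071,0.0000)
cross product → J_v[:, 1] = (-0.0000,0.0000,-2.0000)
J_ω[:, 1] = z_1
entry J[2][1] = -2.0000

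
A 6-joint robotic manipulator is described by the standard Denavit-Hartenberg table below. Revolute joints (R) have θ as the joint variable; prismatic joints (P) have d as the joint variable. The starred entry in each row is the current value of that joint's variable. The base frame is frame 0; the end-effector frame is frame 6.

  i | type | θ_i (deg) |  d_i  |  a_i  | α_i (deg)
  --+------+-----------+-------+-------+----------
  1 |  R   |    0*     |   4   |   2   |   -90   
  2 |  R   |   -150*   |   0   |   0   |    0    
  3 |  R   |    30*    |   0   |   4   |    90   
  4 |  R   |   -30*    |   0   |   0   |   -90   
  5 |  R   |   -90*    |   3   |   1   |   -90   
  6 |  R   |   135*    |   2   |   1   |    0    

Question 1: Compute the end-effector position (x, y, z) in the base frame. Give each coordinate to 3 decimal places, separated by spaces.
-1.693 0.986 9.811

after link 1: o_1 = (2.0000, 0.0000, 4.0000)
after link 2: o_2 = (2.0000, 0.0000, 4.0000)
after link 3: o_3 = (-0.0000, -0.0000, 7.4641)
after link 4: o_4 = (-0.0000, -0.0000, 7.4641)
after link 5: o_5 = (-1.6160, 2.5981, 8.2631)
after link 6: o_6 = (-1.6929, 0.9857, 9.8105)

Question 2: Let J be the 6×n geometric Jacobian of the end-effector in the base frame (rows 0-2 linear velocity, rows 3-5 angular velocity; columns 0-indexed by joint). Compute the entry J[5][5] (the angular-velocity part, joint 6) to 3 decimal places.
0.750

axis z_5 = (-0.4330,-0.5000,0.7500); lever o_n−o_5 = (-0.0769,-1.6124,1.5474)
cross product → J_v[:, 5] = (0.4356,0.6124,0.6597)
J_ω[:, 5] = z_5
entry J[5][5] = 0.7500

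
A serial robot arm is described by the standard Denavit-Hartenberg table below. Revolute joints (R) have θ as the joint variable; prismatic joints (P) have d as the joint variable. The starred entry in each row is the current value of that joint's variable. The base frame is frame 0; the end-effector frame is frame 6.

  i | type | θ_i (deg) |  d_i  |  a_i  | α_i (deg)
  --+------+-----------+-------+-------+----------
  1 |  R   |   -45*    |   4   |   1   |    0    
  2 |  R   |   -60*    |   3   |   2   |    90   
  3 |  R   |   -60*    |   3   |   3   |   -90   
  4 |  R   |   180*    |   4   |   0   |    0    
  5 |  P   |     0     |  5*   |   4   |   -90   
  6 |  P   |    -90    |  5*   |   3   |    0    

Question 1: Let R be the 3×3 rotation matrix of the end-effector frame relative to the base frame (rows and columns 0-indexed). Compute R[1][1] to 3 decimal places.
End-effector y-axis (col 1 of R) = (0.1294,0.4830,0.8660)
R[1][1] = 0.4830

0.483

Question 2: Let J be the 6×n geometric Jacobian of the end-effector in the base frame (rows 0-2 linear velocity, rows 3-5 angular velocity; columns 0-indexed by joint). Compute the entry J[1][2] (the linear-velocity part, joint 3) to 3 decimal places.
axis z_2 = (-0.9659,0.2588,0.0000); lever o_n−o_2 = (-10.2877,-7.4847,6.8660)
cross product → J_v[:, 2] = (1.7771,6.6321,9.8923)
J_ω[:, 2] = z_2
entry J[1][2] = 6.6321

6.632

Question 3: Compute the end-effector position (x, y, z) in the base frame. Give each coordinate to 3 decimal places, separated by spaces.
-10.098 -10.124 13.866

after link 1: o_1 = (0.7071, -0.7071, 4.0000)
after link 2: o_2 = (0.1895, -2.6390, 7.0000)
after link 3: o_3 = (-3.0965, -3.3114, 4.4019)
after link 4: o_4 = (-3.9931, -6.6575, 6.4019)
after link 5: o_5 = (-4.5962, -8.9082, 12.3660)
after link 6: o_6 = (-10.0983, -10.1236, 13.8660)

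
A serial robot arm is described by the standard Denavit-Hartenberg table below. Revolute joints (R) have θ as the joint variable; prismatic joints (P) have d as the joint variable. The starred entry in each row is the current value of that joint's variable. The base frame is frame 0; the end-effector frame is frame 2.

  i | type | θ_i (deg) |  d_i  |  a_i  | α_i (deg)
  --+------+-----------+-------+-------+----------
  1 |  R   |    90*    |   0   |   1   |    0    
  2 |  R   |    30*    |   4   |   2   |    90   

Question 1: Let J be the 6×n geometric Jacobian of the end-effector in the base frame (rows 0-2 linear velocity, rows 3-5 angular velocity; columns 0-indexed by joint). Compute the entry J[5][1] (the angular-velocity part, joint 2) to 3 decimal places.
1.000

axis z_1 = (0.0000,0.0000,1.0000); lever o_n−o_1 = (-1.0000,1.7321,4.0000)
cross product → J_v[:, 1] = (-1.7321,-1.0000,0.0000)
J_ω[:, 1] = z_1
entry J[5][1] = 1.0000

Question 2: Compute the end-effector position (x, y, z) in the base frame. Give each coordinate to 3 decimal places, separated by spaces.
after link 1: o_1 = (0.0000, 1.0000, 0.0000)
after link 2: o_2 = (-1.0000, 2.7321, 4.0000)

-1.000 2.732 4.000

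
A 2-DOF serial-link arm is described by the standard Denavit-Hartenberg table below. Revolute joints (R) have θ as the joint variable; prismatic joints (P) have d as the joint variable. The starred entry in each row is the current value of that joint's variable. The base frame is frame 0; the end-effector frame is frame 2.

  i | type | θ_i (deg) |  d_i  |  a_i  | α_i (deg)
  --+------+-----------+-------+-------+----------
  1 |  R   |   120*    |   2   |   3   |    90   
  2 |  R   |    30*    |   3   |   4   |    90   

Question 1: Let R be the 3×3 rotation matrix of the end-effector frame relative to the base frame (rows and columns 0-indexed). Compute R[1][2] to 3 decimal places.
End-effector z-axis (col 2 of R) = (-0.2500,0.4330,-0.8660)
R[1][2] = 0.4330

0.433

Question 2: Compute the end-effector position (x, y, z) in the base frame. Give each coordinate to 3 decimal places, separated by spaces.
-0.634 7.098 4.000

after link 1: o_1 = (-1.5000, 2.5981, 2.0000)
after link 2: o_2 = (-0.6340, 7.0981, 4.0000)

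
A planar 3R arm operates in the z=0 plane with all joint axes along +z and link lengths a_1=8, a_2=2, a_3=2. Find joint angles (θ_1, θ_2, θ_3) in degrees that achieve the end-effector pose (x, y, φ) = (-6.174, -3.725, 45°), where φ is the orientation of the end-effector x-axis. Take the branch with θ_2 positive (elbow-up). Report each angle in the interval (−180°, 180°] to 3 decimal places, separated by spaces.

wrist centre = target − a_3·(cos φ, sin φ) = (-7.5882, -5.1392)
cos θ_2 = (83.9925−8²−2²)/(2·8·2) = 0.4998; θ_2 = 60.0155° (elbow-up)
β = atan2(-5.1392,-7.5882) = -145.8917°; ψ = atan2(1.7323,8.9995) = 10.8956°
θ_1 = β − ψ = -156.7873°
θ_3 = φ − θ_1 − θ_2 = 141.7718° (wrapped to (-180°,180°])

-156.787 60.016 141.772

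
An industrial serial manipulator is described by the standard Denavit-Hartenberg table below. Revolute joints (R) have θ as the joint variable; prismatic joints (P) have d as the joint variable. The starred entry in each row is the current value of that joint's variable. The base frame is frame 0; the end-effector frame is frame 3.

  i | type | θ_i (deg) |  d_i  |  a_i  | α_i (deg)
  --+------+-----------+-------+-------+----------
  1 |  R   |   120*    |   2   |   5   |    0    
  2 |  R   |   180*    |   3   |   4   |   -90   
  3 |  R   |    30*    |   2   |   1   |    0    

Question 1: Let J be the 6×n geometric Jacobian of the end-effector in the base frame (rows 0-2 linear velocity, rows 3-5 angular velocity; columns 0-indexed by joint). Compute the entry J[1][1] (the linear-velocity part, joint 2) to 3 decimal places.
axis z_1 = (0.0000,0.0000,1.0000); lever o_n−o_1 = (4.1651,-3.2141,2.5000)
cross product → J_v[:, 1] = (3.2141,4.1651,-0.0000)
J_ω[:, 1] = z_1
entry J[1][1] = 4.1651

4.165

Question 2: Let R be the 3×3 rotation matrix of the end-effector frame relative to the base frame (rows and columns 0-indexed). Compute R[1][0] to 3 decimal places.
-0.750

End-effector x-axis (col 0 of R) = (0.4330,-0.7500,-0.5000)
R[1][0] = -0.7500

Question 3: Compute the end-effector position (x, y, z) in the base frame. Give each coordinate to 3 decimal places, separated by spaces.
1.665 1.116 4.500

after link 1: o_1 = (-2.5000, 4.3301, 2.0000)
after link 2: o_2 = (-0.5000, 0.8660, 5.0000)
after link 3: o_3 = (1.6651, 1.1160, 4.5000)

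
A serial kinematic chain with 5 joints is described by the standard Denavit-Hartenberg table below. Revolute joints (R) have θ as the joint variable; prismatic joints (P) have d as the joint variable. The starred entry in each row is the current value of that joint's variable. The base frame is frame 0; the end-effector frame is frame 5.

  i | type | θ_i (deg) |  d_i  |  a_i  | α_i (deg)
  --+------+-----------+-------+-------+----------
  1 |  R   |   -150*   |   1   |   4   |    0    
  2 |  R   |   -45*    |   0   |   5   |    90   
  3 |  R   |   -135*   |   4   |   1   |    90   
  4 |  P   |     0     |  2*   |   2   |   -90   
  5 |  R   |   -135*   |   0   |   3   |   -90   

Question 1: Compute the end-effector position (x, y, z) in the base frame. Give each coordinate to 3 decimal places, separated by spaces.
after link 1: o_1 = (-3.4641, -2.0000, 1.0000)
after link 2: o_2 = (-8.2937, -0.7059, 1.0000)
after link 3: o_3 = (-6.5754, 2.9748, 0.2929)
after link 4: o_4 = (-3.8434, 2.2427, 0.2929)
after link 5: o_5 = (-3.8434, 2.2427, 3.2929)

-3.843 2.243 3.293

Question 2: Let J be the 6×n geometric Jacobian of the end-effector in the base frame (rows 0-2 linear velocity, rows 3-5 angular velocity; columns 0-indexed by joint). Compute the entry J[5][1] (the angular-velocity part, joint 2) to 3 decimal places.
1.000

axis z_1 = (0.0000,0.0000,1.0000); lever o_n−o_1 = (-0.3793,4.2427,2.2929)
cross product → J_v[:, 1] = (-4.2427,-0.3793,0.0000)
J_ω[:, 1] = z_1
entry J[5][1] = 1.0000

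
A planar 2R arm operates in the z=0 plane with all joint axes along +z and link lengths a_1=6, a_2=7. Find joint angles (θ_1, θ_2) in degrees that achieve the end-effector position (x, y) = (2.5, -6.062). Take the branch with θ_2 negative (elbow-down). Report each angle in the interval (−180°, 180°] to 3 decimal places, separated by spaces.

0.002 -120.002

cos θ_2 = (42.9978−6²−7²)/(2·6·7) = -0.5000; θ_2 = -120.0017° (elbow-down)
β = atan2(-6.0620,2.5000) = -67.5885°; ψ = atan2(-6.0621,2.4998) = -67.5902°
θ_1 = β − ψ = 0.0017°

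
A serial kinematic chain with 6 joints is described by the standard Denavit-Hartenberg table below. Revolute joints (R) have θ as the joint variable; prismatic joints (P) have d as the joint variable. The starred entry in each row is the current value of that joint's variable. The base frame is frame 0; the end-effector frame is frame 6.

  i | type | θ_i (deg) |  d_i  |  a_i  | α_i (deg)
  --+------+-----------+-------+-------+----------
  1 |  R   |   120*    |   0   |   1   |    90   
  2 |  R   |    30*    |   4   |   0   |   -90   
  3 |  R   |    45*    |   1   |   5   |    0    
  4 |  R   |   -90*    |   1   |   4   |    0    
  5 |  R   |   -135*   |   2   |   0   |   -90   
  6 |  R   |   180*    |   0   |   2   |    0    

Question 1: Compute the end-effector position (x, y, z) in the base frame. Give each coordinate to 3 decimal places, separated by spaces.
after link 1: o_1 = (-0.5000, 0.8660, 0.0000)
after link 2: o_2 = (2.9641, 2.8660, 0.0000)
after link 3: o_3 = (-1.3787, 3.3169, 2.6338)
after link 4: o_4 = (0.0961, 6.4194, 4.9140)
after link 5: o_5 = (0.5961, 5.5534, 6.6461)
after link 6: o_6 = (-0.2700, 7.0534, 7.6461)

-0.270 7.053 7.646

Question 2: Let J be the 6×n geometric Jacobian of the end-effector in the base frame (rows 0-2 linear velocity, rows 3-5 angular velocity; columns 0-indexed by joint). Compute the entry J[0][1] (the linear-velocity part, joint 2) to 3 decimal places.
axis z_1 = (0.8660,0.5000,0.0000); lever o_n−o_1 = (0.2300,6.1874,7.6461)
cross product → J_v[:, 1] = (3.8230,-6.6217,5.2434)
J_ω[:, 1] = z_1
entry J[0][1] = 3.8230

3.823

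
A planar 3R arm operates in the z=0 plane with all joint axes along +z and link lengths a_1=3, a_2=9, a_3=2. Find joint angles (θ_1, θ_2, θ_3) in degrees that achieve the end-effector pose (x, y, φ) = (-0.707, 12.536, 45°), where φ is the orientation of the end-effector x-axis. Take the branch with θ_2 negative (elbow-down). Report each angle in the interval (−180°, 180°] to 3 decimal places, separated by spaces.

wrist centre = target − a_3·(cos φ, sin φ) = (-2.1212, 11.1218)
cos θ_2 = (128.1937−3²−9²)/(2·3·9) = 0.7073; θ_2 = -44.9851° (elbow-down)
β = atan2(11.1218,-2.1212) = 100.7981°; ψ = atan2(-6.3623,9.3656) = -34.1893°
θ_1 = β − ψ = 134.9874°
θ_3 = φ − θ_1 − θ_2 = -45.0023° (wrapped to (-180°,180°])

134.987 -44.985 -45.002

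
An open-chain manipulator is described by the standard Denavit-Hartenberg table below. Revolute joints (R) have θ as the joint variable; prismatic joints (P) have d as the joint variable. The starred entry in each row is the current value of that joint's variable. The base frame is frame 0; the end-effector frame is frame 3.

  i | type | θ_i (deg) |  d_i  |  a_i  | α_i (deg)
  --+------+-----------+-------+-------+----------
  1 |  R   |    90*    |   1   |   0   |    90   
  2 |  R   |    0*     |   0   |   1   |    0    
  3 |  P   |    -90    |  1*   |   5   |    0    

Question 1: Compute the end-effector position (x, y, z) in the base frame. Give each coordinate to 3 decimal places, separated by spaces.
1.000 1.000 -4.000

after link 1: o_1 = (0.0000, 0.0000, 1.0000)
after link 2: o_2 = (0.0000, 1.0000, 1.0000)
after link 3: o_3 = (1.0000, 1.0000, -4.0000)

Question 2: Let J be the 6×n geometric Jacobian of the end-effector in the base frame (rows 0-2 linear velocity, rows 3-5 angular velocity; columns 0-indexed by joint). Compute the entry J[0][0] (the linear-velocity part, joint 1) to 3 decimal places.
-1.000

axis z_0 = ẑ; lever o_n−o_0 = (1.0000,1.0000,-4.0000)
cross product → J_v[:, 0] = (-1.0000,1.0000,0.0000)
J_ω[:, 0] = z_0
entry J[0][0] = -1.0000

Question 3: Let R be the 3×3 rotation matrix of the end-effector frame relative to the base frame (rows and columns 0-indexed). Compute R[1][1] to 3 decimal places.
1.000

End-effector y-axis (col 1 of R) = (0.0000,1.0000,0.0000)
R[1][1] = 1.0000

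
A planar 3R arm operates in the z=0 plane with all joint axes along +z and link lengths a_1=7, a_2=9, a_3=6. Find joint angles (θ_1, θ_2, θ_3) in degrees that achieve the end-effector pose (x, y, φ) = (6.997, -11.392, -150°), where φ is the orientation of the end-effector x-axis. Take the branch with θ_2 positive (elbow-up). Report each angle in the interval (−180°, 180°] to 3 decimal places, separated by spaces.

-60.001 44.998 -134.997

wrist centre = target − a_3·(cos φ, sin φ) = (12.1932, -8.3920)
cos θ_2 = (219.0986−7²−9²)/(2·7·9) = 0.7071; θ_2 = 44.9980° (elbow-up)
β = atan2(-8.3920,12.1932) = -34.5379°; ψ = atan2(6.3637,13.3642) = 25.4628°
θ_1 = β − ψ = -60.0007°
θ_3 = φ − θ_1 − θ_2 = -134.9973° (wrapped to (-180°,180°])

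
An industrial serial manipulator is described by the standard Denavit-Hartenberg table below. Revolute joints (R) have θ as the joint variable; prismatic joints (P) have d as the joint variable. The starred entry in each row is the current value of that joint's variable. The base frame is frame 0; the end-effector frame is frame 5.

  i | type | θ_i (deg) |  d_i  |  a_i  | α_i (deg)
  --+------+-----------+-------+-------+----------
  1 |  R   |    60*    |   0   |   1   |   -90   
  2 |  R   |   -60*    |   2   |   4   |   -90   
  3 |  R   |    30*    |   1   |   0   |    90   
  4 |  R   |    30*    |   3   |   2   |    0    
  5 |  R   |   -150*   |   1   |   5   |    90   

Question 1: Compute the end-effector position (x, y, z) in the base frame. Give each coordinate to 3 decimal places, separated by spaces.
-4.240 4.353 5.785

after link 1: o_1 = (0.5000, 0.8660, 0.0000)
after link 2: o_2 = (-0.2321, 3.5981, 3.4641)
after link 3: o_3 = (0.2010, 4.3481, 2.9641)
after link 4: o_4 = (-0.1160, 7.2631, 5.0622)
after link 5: o_5 = (-4.2398, 4.3526, 5.7853)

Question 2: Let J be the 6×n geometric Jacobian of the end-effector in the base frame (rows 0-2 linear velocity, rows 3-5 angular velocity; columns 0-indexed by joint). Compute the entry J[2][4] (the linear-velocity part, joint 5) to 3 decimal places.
axis z_4 = (-0.6250,0.6495,0.4330); lever o_n−o_4 = (-4.1238,-2.9106,0.7231)
cross product → J_v[:, 4] = (1.7300,-1.3337,4.4976)
J_ω[:, 4] = z_4
entry J[2][4] = 4.4976

4.498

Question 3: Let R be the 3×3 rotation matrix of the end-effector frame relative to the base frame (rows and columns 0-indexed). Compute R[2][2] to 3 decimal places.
-0.900

End-effector z-axis (col 2 of R) = (-0.3460,0.2667,-0.8995)
R[2][2] = -0.8995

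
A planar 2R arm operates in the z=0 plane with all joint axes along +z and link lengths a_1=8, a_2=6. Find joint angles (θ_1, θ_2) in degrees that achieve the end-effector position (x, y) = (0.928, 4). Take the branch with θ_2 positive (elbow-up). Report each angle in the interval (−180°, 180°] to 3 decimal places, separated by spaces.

30.003 150.000

cos θ_2 = (16.8612−8²−6²)/(2·8·6) = -0.8660; θ_2 = 150.0005° (elbow-up)
β = atan2(4.0000,0.9280) = 76.9384°; ψ = atan2(3.0000,2.8038) = 46.9355°
θ_1 = β − ψ = 30.0029°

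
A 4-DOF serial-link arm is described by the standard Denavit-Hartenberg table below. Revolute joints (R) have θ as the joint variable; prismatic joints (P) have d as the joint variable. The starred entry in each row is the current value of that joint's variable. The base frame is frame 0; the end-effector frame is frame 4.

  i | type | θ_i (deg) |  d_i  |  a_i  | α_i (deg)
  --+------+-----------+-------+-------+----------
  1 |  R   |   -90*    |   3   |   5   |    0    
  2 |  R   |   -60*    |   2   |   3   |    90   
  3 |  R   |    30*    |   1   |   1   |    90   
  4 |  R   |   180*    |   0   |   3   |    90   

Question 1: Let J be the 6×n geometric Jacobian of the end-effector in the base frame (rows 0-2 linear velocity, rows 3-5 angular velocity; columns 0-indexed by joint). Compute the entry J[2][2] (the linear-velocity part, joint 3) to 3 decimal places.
axis z_2 = (-0.5000,0.8660,0.0000); lever o_n−o_2 = (1.0000,1.7321,-1.0000)
cross product → J_v[:, 2] = (-0.8660,-0.5000,-1.7321)
J_ω[:, 2] = z_2
entry J[2][2] = -1.7321

-1.732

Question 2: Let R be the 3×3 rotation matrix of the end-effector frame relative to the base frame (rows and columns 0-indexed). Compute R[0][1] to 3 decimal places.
End-effector y-axis (col 1 of R) = (-0.4330,-0.2500,-0.8660)
R[0][1] = -0.4330

-0.433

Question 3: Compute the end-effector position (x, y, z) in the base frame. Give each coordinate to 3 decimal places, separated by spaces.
after link 1: o_1 = (0.0000, -5.0000, 3.0000)
after link 2: o_2 = (-2.5981, -6.5000, 5.0000)
after link 3: o_3 = (-3.8481, -6.0670, 5.5000)
after link 4: o_4 = (-1.5981, -4.7679, 4.0000)

-1.598 -4.768 4.000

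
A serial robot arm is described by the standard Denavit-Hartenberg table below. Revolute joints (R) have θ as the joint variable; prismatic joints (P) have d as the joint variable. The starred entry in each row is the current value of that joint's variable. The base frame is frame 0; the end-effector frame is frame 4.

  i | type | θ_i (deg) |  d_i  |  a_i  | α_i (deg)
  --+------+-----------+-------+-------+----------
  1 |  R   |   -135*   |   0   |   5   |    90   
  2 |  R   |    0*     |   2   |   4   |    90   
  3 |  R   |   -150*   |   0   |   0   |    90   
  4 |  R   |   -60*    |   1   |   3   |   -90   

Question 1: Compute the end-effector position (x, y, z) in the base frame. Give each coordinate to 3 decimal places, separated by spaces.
-6.588 -3.596 2.598

after link 1: o_1 = (-3.5355, -3.5355, 0.0000)
after link 2: o_2 = (-7.7782, -4.9497, 0.0000)
after link 3: o_3 = (-7.7782, -4.9497, 0.0000)
after link 4: o_4 = (-6.5881, -3.5956, 2.5981)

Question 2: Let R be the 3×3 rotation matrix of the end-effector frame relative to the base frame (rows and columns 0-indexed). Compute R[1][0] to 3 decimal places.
0.129

End-effector x-axis (col 0 of R) = (0.4830,0.1294,0.8660)
R[1][0] = 0.1294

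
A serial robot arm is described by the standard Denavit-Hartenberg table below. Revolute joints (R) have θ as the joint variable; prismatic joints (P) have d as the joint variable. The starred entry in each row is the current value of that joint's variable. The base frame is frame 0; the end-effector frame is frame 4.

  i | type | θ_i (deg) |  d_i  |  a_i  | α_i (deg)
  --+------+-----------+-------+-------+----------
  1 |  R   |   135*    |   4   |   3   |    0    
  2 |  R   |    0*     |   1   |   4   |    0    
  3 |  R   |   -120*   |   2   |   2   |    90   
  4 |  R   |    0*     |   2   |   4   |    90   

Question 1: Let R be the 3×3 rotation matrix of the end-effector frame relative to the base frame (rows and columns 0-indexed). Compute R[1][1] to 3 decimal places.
End-effector y-axis (col 1 of R) = (0.2588,-0.9659,0.0000)
R[1][1] = -0.9659

-0.966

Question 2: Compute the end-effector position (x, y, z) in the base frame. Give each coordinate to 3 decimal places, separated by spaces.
after link 1: o_1 = (-2.1213, 2.1213, 4.0000)
after link 2: o_2 = (-4.9497, 4.9497, 5.0000)
after link 3: o_3 = (-3.0179, 5.4674, 7.0000)
after link 4: o_4 = (1.3634, 4.5708, 7.0000)

1.363 4.571 7.000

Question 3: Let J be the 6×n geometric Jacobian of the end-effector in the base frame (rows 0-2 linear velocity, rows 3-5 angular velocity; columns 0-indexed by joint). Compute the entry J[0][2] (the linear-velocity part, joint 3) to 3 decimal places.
axis z_2 = (0.0000,0.0000,1.0000); lever o_n−o_2 = (6.3132,-0.3789,2.0000)
cross product → J_v[:, 2] = (0.3789,6.3132,-0.0000)
J_ω[:, 2] = z_2
entry J[0][2] = 0.3789

0.379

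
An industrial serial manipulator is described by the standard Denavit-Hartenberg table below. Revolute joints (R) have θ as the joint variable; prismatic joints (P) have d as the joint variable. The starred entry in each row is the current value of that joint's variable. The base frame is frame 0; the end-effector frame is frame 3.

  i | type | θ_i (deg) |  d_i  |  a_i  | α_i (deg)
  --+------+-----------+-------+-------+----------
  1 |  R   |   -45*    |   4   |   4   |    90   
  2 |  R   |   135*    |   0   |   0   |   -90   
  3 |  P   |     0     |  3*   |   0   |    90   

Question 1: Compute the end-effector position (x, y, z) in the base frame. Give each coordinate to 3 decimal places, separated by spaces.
after link 1: o_1 = (2.8284, -2.8284, 4.0000)
after link 2: o_2 = (2.8284, -2.8284, 4.0000)
after link 3: o_3 = (1.3284, -1.3284, 1.8787)

1.328 -1.328 1.879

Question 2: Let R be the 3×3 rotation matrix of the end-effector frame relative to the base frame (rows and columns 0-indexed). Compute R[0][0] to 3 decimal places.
End-effector x-axis (col 0 of R) = (-0.5000,0.5000,0.7071)
R[0][0] = -0.5000

-0.500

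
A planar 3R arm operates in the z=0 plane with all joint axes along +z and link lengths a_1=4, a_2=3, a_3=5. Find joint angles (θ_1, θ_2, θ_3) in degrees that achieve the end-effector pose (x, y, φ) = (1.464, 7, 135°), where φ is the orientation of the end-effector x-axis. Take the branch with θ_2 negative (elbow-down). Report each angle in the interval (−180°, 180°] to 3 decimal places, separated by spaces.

wrist centre = target − a_3·(cos φ, sin φ) = (4.9995, 3.4645)
cos θ_2 = (36.9979−4²−3²)/(2·4·3) = 0.4999; θ_2 = -60.0059° (elbow-down)
β = atan2(3.4645,4.9995) = 34.7203°; ψ = atan2(-2.5982,5.4997) = -25.2874°
θ_1 = β − ψ = 60.0077°
θ_3 = φ − θ_1 − θ_2 = 134.9982° (wrapped to (-180°,180°])

60.008 -60.006 134.998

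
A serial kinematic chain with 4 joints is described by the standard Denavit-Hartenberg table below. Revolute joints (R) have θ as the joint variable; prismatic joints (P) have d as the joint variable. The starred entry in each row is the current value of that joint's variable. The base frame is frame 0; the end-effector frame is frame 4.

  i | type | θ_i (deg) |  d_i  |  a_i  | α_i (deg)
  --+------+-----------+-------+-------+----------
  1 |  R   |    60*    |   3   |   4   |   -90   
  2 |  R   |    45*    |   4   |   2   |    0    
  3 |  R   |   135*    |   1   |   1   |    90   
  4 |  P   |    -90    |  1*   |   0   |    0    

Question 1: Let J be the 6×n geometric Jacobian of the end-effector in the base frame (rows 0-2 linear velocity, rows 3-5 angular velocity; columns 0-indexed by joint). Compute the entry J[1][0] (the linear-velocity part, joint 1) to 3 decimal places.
-2.123

axis z_0 = ẑ; lever o_n−o_0 = (-2.1230,6.3228,0.5858)
cross product → J_v[:, 0] = (-6.3228,-2.1230,0.0000)
J_ω[:, 0] = z_0
entry J[1][0] = -2.1230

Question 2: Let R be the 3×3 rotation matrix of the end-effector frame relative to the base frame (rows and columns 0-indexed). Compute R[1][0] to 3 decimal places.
-0.500

End-effector x-axis (col 0 of R) = (0.8660,-0.5000,-0.0000)
R[1][0] = -0.5000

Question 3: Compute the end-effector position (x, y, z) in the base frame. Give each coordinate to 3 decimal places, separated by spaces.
after link 1: o_1 = (2.0000, 3.4641, 3.0000)
after link 2: o_2 = (-0.7570, 6.6888, 1.5858)
after link 3: o_3 = (-2.1230, 6.3228, 1.5858)
after link 4: o_4 = (-2.1230, 6.3228, 0.5858)

-2.123 6.323 0.586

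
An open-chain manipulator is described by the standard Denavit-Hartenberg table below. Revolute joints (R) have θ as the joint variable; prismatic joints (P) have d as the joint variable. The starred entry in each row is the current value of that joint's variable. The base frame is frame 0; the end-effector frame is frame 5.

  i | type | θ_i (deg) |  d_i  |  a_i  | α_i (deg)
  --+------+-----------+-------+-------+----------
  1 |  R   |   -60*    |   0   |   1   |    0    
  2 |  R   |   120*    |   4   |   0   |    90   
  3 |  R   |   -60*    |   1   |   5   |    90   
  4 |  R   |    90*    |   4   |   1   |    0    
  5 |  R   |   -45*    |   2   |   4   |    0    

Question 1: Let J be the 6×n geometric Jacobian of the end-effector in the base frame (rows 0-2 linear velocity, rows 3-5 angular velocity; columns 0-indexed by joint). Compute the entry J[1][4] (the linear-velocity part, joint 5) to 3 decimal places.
axis z_4 = (-0.4330,-0.7500,-0.5000); lever o_n−o_4 = (2.2906,-1.6895,-3.4495)
cross product → J_v[:, 4] = (1.7424,-2.6390,2.4495)
J_ω[:, 4] = z_4
entry J[1][4] = -2.6390

-2.639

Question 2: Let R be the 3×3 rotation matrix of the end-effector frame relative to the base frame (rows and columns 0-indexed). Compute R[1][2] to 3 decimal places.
-0.750

End-effector z-axis (col 2 of R) = (-0.4330,-0.7500,-0.5000)
R[1][2] = -0.7500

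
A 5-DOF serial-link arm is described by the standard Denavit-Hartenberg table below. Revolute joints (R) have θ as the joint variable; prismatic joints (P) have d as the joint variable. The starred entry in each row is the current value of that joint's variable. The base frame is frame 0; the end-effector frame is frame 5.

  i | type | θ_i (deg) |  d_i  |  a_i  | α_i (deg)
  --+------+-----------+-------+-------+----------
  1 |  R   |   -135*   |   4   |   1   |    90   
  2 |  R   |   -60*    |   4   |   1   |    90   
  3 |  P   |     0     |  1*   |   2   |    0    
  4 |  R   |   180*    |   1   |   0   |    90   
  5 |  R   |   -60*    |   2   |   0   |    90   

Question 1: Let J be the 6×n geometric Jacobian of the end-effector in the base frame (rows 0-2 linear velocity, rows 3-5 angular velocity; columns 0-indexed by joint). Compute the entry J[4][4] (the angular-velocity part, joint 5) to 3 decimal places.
axis z_4 = (-0.7071,0.7071,-0.0000); lever o_n−o_4 = (-1.4142,1.4142,-0.0000)
cross product → J_v[:, 4] = (-0.0000,-0.0000,0.0000)
J_ω[:, 4] = z_4
entry J[4][4] = 0.7071

0.707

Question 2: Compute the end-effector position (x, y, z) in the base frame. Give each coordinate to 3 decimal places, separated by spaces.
after link 1: o_1 = (-0.7071, -0.7071, 4.0000)
after link 2: o_2 = (-3.8891, 1.7678, 3.1340)
after link 3: o_3 = (-3.9838, 1.6730, 0.9019)
after link 4: o_4 = (-3.3714, 2.2854, 0.4019)
after link 5: o_5 = (-4.7857, 3.6996, 0.4019)

-4.786 3.700 0.402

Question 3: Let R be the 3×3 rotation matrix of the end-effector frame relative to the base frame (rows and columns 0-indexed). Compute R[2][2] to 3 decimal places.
-0.500

End-effector z-axis (col 2 of R) = (-0.6124,-0.6124,-0.5000)
R[2][2] = -0.5000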